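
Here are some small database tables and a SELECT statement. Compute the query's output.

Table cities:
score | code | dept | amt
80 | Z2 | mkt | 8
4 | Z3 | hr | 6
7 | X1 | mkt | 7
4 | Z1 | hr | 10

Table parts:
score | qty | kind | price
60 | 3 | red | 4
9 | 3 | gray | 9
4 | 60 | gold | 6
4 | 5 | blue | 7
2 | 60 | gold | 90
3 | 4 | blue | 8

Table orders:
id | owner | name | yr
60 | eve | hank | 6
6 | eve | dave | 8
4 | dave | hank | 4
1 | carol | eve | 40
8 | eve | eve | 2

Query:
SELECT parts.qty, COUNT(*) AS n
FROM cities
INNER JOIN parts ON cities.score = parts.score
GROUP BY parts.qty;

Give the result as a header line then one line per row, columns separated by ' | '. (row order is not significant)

== RESULT ==
parts.qty | n
60 | 2
5 | 2

Derivation:
After JOIN parts (4 rows):
cities.score | cities.code | cities.dept | cities.amt | parts.score | parts.qty | parts.kind | parts.price
4 | Z3 | hr | 6 | 4 | 60 | gold | 6
4 | Z3 | hr | 6 | 4 | 5 | blue | 7
4 | Z1 | hr | 10 | 4 | 60 | gold | 6
4 | Z1 | hr | 10 | 4 | 5 | blue | 7
After GROUP BY (2 rows):
parts.qty | n
60 | 2
5 | 2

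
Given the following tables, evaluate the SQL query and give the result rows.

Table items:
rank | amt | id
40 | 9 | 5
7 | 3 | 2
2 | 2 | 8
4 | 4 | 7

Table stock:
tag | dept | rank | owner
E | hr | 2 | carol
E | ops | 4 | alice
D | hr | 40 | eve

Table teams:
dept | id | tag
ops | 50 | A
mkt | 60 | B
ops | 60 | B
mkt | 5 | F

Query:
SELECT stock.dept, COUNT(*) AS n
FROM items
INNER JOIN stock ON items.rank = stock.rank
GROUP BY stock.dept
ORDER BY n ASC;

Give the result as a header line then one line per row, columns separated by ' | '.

== RESULT ==
stock.dept | n
ops | 1
hr | 2

Derivation:
After JOIN stock (3 rows):
items.rank | items.amt | items.id | stock.tag | stock.dept | stock.rank | stock.owner
40 | 9 | 5 | D | hr | 40 | eve
2 | 2 | 8 | E | hr | 2 | carol
4 | 4 | 7 | E | ops | 4 | alice
After GROUP BY (2 rows):
stock.dept | n
hr | 2
ops | 1
After ORDER BY (2 rows):
stock.dept | n
ops | 1
hr | 2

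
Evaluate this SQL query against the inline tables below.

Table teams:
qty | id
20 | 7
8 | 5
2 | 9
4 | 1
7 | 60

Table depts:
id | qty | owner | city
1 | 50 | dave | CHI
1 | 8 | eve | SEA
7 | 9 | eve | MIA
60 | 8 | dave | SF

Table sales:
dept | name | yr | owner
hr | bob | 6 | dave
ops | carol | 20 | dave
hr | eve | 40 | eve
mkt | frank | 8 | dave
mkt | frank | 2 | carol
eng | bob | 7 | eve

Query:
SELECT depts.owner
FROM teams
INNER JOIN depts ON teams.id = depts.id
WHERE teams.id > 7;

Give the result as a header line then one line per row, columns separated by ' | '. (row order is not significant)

After JOIN depts (4 rows):
teams.qty | teams.id | depts.id | depts.qty | depts.owner | depts.city
20 | 7 | 7 | 9 | eve | MIA
4 | 1 | 1 | 50 | dave | CHI
4 | 1 | 1 | 8 | eve | SEA
7 | 60 | 60 | 8 | dave | SF
After WHERE (1 rows):
teams.qty | teams.id | depts.id | depts.qty | depts.owner | depts.city
7 | 60 | 60 | 8 | dave | SF
After SELECT (1 rows):
depts.owner
dave

== RESULT ==
depts.owner
dave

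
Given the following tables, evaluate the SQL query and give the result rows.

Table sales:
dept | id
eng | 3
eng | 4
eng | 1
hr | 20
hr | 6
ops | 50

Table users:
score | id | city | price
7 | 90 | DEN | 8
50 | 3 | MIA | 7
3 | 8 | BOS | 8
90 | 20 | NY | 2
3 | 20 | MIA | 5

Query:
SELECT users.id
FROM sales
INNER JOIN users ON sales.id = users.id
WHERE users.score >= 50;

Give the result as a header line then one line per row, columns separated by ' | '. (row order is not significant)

After JOIN users (3 rows):
sales.dept | sales.id | users.score | users.id | users.city | users.price
eng | 3 | 50 | 3 | MIA | 7
hr | 20 | 90 | 20 | NY | 2
hr | 20 | 3 | 20 | MIA | 5
After WHERE (2 rows):
sales.dept | sales.id | users.score | users.id | users.city | users.price
eng | 3 | 50 | 3 | MIA | 7
hr | 20 | 90 | 20 | NY | 2
After SELECT (2 rows):
users.id
3
20

== RESULT ==
users.id
3
20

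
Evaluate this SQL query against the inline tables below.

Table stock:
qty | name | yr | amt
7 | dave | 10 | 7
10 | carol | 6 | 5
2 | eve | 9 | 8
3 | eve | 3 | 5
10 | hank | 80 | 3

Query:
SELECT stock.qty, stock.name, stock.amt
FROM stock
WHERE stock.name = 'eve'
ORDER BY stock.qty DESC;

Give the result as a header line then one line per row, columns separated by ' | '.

After WHERE (2 rows):
stock.qty | stock.name | stock.yr | stock.amt
2 | eve | 9 | 8
3 | eve | 3 | 5
After SELECT (2 rows):
stock.qty | stock.name | stock.amt
2 | eve | 8
3 | eve | 5
After ORDER BY (2 rows):
stock.qty | stock.name | stock.amt
3 | eve | 5
2 | eve | 8

== RESULT ==
stock.qty | stock.name | stock.amt
3 | eve | 5
2 | eve | 8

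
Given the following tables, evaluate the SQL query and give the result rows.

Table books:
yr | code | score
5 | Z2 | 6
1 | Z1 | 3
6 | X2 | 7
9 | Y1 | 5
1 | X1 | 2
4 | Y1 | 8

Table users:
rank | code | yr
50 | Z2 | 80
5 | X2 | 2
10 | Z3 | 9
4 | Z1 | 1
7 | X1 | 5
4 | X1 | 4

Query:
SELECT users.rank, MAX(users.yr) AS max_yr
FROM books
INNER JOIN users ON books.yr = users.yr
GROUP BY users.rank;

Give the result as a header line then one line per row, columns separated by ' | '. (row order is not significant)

== RESULT ==
users.rank | max_yr
7 | 5
4 | 4
10 | 9

Derivation:
After JOIN users (5 rows):
books.yr | books.code | books.score | users.rank | users.code | users.yr
5 | Z2 | 6 | 7 | X1 | 5
1 | Z1 | 3 | 4 | Z1 | 1
9 | Y1 | 5 | 10 | Z3 | 9
1 | X1 | 2 | 4 | Z1 | 1
4 | Y1 | 8 | 4 | X1 | 4
After GROUP BY (3 rows):
users.rank | max_yr
7 | 5
4 | 4
10 | 9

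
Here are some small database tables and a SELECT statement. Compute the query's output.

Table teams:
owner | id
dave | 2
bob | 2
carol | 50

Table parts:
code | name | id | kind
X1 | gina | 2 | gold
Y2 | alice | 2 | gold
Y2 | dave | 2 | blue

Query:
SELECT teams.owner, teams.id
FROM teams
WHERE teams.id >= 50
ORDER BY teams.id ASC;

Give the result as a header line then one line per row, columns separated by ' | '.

After WHERE (1 rows):
teams.owner | teams.id
carol | 50
After SELECT (1 rows):
teams.owner | teams.id
carol | 50
After ORDER BY (1 rows):
teams.owner | teams.id
carol | 50

== RESULT ==
teams.owner | teams.id
carol | 50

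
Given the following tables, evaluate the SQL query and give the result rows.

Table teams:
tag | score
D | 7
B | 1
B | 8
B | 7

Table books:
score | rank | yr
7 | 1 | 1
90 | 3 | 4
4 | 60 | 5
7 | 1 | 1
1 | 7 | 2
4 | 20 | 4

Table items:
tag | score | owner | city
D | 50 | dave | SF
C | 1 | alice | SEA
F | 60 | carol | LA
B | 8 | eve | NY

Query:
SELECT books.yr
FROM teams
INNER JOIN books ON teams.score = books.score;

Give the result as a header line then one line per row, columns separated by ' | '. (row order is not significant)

== RESULT ==
books.yr
1
1
2
1
1

Derivation:
After JOIN books (5 rows):
teams.tag | teams.score | books.score | books.rank | books.yr
D | 7 | 7 | 1 | 1
D | 7 | 7 | 1 | 1
B | 1 | 1 | 7 | 2
B | 7 | 7 | 1 | 1
B | 7 | 7 | 1 | 1
After SELECT (5 rows):
books.yr
1
1
2
1
1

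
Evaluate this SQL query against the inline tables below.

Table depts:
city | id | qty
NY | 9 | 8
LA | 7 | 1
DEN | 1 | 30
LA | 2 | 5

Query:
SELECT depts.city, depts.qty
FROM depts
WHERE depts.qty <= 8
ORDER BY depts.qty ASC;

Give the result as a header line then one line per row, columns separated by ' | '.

== RESULT ==
depts.city | depts.qty
LA | 1
LA | 5
NY | 8

Derivation:
After WHERE (3 rows):
depts.city | depts.id | depts.qty
NY | 9 | 8
LA | 7 | 1
LA | 2 | 5
After SELECT (3 rows):
depts.city | depts.qty
NY | 8
LA | 1
LA | 5
After ORDER BY (3 rows):
depts.city | depts.qty
LA | 1
LA | 5
NY | 8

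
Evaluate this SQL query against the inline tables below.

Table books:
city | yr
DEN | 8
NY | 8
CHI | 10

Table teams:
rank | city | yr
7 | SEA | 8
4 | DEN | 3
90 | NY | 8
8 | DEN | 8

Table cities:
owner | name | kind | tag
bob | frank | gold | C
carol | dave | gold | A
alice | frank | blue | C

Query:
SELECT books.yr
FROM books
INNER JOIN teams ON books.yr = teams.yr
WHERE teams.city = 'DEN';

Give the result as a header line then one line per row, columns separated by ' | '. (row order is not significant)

== RESULT ==
books.yr
8
8

Derivation:
After JOIN teams (6 rows):
books.city | books.yr | teams.rank | teams.city | teams.yr
DEN | 8 | 7 | SEA | 8
DEN | 8 | 90 | NY | 8
DEN | 8 | 8 | DEN | 8
NY | 8 | 7 | SEA | 8
NY | 8 | 90 | NY | 8
NY | 8 | 8 | DEN | 8
After WHERE (2 rows):
books.city | books.yr | teams.rank | teams.city | teams.yr
DEN | 8 | 8 | DEN | 8
NY | 8 | 8 | DEN | 8
After SELECT (2 rows):
books.yr
8
8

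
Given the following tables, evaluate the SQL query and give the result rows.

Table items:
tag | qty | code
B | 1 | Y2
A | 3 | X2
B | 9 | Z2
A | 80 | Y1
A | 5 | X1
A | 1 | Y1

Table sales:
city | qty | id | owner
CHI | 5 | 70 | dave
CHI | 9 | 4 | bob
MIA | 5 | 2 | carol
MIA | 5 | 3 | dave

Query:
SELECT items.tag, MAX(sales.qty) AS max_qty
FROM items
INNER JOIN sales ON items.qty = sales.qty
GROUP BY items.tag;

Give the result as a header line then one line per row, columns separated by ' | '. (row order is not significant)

After JOIN sales (4 rows):
items.tag | items.qty | items.code | sales.city | sales.qty | sales.id | sales.owner
B | 9 | Z2 | CHI | 9 | 4 | bob
A | 5 | X1 | CHI | 5 | 70 | dave
A | 5 | X1 | MIA | 5 | 2 | carol
A | 5 | X1 | MIA | 5 | 3 | dave
After GROUP BY (2 rows):
items.tag | max_qty
B | 9
A | 5

== RESULT ==
items.tag | max_qty
B | 9
A | 5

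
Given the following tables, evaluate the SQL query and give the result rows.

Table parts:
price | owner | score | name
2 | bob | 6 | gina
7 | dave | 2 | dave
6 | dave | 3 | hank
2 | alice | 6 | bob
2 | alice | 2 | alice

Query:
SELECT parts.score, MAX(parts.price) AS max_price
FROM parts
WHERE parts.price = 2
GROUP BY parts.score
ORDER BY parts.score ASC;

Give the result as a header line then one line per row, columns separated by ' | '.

After WHERE (3 rows):
parts.price | parts.owner | parts.score | parts.name
2 | bob | 6 | gina
2 | alice | 6 | bob
2 | alice | 2 | alice
After GROUP BY (2 rows):
parts.score | max_price
6 | 2
2 | 2
After ORDER BY (2 rows):
parts.score | max_price
2 | 2
6 | 2

== RESULT ==
parts.score | max_price
2 | 2
6 | 2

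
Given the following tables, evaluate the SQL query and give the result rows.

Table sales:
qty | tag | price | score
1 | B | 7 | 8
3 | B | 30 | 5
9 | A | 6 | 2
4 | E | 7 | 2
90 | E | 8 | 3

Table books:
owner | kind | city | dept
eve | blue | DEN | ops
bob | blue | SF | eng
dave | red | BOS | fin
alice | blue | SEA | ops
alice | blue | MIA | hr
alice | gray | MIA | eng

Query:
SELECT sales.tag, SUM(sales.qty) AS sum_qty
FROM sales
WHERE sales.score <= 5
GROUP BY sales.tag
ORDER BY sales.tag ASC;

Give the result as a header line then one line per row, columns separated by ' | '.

== RESULT ==
sales.tag | sum_qty
A | 9
B | 3
E | 94

Derivation:
After WHERE (4 rows):
sales.qty | sales.tag | sales.price | sales.score
3 | B | 30 | 5
9 | A | 6 | 2
4 | E | 7 | 2
90 | E | 8 | 3
After GROUP BY (3 rows):
sales.tag | sum_qty
B | 3
A | 9
E | 94
After ORDER BY (3 rows):
sales.tag | sum_qty
A | 9
B | 3
E | 94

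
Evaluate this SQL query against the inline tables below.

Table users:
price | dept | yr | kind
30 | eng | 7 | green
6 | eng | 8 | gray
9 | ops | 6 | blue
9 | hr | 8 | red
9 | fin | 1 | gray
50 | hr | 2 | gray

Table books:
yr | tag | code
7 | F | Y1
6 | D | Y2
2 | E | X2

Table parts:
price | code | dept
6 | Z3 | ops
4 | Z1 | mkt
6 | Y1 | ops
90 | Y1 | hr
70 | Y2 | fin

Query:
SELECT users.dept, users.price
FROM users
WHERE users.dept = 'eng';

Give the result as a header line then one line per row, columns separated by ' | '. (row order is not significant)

After WHERE (2 rows):
users.price | users.dept | users.yr | users.kind
30 | eng | 7 | green
6 | eng | 8 | gray
After SELECT (2 rows):
users.dept | users.price
eng | 30
eng | 6

== RESULT ==
users.dept | users.price
eng | 30
eng | 6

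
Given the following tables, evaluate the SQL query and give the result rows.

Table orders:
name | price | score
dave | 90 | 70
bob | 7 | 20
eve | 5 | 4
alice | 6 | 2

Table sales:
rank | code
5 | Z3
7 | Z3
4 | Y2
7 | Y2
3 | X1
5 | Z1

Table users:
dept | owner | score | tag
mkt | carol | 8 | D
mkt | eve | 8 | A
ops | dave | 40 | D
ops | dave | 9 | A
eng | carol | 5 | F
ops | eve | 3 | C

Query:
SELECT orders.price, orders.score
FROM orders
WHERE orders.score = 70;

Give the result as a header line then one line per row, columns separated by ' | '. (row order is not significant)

== RESULT ==
orders.price | orders.score
90 | 70

Derivation:
After WHERE (1 rows):
orders.name | orders.price | orders.score
dave | 90 | 70
After SELECT (1 rows):
orders.price | orders.score
90 | 70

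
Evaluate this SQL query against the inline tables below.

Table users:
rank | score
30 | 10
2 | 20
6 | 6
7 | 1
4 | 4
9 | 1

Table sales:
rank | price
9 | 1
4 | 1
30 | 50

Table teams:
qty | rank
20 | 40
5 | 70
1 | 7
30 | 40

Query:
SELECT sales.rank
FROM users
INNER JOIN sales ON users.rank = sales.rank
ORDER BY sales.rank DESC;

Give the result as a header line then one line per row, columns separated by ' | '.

After JOIN sales (3 rows):
users.rank | users.score | sales.rank | sales.price
30 | 10 | 30 | 50
4 | 4 | 4 | 1
9 | 1 | 9 | 1
After SELECT (3 rows):
sales.rank
30
4
9
After ORDER BY (3 rows):
sales.rank
30
9
4

== RESULT ==
sales.rank
30
9
4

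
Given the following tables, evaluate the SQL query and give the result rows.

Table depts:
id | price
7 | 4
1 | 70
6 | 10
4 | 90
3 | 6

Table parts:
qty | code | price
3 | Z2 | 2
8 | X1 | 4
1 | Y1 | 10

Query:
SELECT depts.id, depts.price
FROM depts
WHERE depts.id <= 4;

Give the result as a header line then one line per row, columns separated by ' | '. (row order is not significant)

== RESULT ==
depts.id | depts.price
1 | 70
4 | 90
3 | 6

Derivation:
After WHERE (3 rows):
depts.id | depts.price
1 | 70
4 | 90
3 | 6
After SELECT (3 rows):
depts.id | depts.price
1 | 70
4 | 90
3 | 6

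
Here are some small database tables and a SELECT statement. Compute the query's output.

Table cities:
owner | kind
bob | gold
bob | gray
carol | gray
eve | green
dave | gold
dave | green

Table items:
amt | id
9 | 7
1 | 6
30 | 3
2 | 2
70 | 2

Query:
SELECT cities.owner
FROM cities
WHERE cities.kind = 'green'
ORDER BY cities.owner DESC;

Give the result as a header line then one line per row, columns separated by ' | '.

== RESULT ==
cities.owner
eve
dave

Derivation:
After WHERE (2 rows):
cities.owner | cities.kind
eve | green
dave | green
After SELECT (2 rows):
cities.owner
eve
dave
After ORDER BY (2 rows):
cities.owner
eve
dave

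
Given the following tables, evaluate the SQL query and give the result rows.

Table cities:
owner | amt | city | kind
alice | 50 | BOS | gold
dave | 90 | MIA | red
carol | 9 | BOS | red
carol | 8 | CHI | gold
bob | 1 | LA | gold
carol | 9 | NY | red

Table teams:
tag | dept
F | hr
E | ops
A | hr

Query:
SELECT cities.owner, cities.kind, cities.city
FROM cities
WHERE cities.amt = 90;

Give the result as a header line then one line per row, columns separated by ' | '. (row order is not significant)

After WHERE (1 rows):
cities.owner | cities.amt | cities.city | cities.kind
dave | 90 | MIA | red
After SELECT (1 rows):
cities.owner | cities.kind | cities.city
dave | red | MIA

== RESULT ==
cities.owner | cities.kind | cities.city
dave | red | MIA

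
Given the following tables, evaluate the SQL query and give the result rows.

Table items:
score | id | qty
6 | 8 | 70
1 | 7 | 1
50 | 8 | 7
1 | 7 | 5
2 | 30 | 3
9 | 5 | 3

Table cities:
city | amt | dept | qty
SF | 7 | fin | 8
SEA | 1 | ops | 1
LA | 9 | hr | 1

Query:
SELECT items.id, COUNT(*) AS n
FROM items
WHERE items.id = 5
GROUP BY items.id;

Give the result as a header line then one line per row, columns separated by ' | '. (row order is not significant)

After WHERE (1 rows):
items.score | items.id | items.qty
9 | 5 | 3
After GROUP BY (1 rows):
items.id | n
5 | 1

== RESULT ==
items.id | n
5 | 1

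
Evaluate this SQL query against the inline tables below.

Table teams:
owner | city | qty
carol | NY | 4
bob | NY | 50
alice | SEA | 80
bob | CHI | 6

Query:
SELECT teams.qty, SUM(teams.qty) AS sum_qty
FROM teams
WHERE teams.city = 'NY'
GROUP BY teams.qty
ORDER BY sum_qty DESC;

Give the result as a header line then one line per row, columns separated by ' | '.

== RESULT ==
teams.qty | sum_qty
50 | 50
4 | 4

Derivation:
After WHERE (2 rows):
teams.owner | teams.city | teams.qty
carol | NY | 4
bob | NY | 50
After GROUP BY (2 rows):
teams.qty | sum_qty
4 | 4
50 | 50
After ORDER BY (2 rows):
teams.qty | sum_qty
50 | 50
4 | 4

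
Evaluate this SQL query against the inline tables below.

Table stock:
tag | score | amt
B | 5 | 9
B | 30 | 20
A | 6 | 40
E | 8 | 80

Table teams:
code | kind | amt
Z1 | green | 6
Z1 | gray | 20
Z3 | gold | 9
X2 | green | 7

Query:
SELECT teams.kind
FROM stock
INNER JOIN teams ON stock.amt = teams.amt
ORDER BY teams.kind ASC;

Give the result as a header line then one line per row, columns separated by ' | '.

After JOIN teams (2 rows):
stock.tag | stock.score | stock.amt | teams.code | teams.kind | teams.amt
B | 5 | 9 | Z3 | gold | 9
B | 30 | 20 | Z1 | gray | 20
After SELECT (2 rows):
teams.kind
gold
gray
After ORDER BY (2 rows):
teams.kind
gold
gray

== RESULT ==
teams.kind
gold
gray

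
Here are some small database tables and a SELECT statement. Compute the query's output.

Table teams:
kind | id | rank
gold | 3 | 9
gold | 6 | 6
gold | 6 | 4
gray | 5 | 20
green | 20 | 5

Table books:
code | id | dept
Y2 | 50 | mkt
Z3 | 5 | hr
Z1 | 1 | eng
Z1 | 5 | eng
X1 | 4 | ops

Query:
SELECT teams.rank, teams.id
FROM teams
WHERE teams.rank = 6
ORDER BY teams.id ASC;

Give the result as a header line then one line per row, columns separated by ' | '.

After WHERE (1 rows):
teams.kind | teams.id | teams.rank
gold | 6 | 6
After SELECT (1 rows):
teams.rank | teams.id
6 | 6
After ORDER BY (1 rows):
teams.rank | teams.id
6 | 6

== RESULT ==
teams.rank | teams.id
6 | 6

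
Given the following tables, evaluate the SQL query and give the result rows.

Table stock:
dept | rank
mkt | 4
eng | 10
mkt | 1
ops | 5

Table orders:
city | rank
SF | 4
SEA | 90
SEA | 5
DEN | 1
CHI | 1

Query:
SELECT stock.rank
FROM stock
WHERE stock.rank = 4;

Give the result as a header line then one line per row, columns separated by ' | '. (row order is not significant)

After WHERE (1 rows):
stock.dept | stock.rank
mkt | 4
After SELECT (1 rows):
stock.rank
4

== RESULT ==
stock.rank
4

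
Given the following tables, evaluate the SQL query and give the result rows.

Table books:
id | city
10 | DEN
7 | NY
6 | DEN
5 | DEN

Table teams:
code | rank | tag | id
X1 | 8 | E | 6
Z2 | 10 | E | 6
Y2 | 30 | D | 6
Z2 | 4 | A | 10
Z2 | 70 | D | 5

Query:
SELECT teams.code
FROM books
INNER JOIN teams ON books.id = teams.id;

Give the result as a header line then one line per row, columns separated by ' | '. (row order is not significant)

After JOIN teams (5 rows):
books.id | books.city | teams.code | teams.rank | teams.tag | teams.id
10 | DEN | Z2 | 4 | A | 10
6 | DEN | X1 | 8 | E | 6
6 | DEN | Z2 | 10 | E | 6
6 | DEN | Y2 | 30 | D | 6
5 | DEN | Z2 | 70 | D | 5
After SELECT (5 rows):
teams.code
Z2
X1
Z2
Y2
Z2

== RESULT ==
teams.code
Z2
X1
Z2
Y2
Z2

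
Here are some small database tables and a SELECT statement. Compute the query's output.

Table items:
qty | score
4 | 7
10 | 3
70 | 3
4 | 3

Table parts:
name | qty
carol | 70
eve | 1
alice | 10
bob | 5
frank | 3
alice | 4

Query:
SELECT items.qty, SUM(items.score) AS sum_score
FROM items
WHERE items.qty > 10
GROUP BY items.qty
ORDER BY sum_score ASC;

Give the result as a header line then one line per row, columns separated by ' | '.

After WHERE (1 rows):
items.qty | items.score
70 | 3
After GROUP BY (1 rows):
items.qty | sum_score
70 | 3
After ORDER BY (1 rows):
items.qty | sum_score
70 | 3

== RESULT ==
items.qty | sum_score
70 | 3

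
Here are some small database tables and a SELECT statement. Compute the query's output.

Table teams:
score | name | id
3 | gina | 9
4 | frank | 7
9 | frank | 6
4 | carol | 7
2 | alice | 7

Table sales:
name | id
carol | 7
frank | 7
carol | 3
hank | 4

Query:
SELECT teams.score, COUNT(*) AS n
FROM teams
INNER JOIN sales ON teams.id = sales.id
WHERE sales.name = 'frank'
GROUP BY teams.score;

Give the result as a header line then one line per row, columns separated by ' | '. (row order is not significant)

After JOIN sales (6 rows):
teams.score | teams.name | teams.id | sales.name | sales.id
4 | frank | 7 | carol | 7
4 | frank | 7 | frank | 7
4 | carol | 7 | carol | 7
4 | carol | 7 | frank | 7
2 | alice | 7 | carol | 7
2 | alice | 7 | frank | 7
After WHERE (3 rows):
teams.score | teams.name | teams.id | sales.name | sales.id
4 | frank | 7 | frank | 7
4 | carol | 7 | frank | 7
2 | alice | 7 | frank | 7
After GROUP BY (2 rows):
teams.score | n
4 | 2
2 | 1

== RESULT ==
teams.score | n
4 | 2
2 | 1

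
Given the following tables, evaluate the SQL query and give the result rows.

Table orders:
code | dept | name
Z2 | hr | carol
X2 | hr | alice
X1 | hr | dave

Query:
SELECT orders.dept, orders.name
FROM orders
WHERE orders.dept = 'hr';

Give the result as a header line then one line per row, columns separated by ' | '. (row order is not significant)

After WHERE (3 rows):
orders.code | orders.dept | orders.name
Z2 | hr | carol
X2 | hr | alice
X1 | hr | dave
After SELECT (3 rows):
orders.dept | orders.name
hr | carol
hr | alice
hr | dave

== RESULT ==
orders.dept | orders.name
hr | carol
hr | alice
hr | dave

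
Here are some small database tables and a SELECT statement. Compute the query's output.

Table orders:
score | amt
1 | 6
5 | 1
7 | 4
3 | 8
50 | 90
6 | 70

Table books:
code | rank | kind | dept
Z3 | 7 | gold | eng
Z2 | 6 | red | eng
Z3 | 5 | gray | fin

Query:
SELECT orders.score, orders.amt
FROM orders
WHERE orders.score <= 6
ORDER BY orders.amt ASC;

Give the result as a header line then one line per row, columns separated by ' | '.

== RESULT ==
orders.score | orders.amt
5 | 1
1 | 6
3 | 8
6 | 70

Derivation:
After WHERE (4 rows):
orders.score | orders.amt
1 | 6
5 | 1
3 | 8
6 | 70
After SELECT (4 rows):
orders.score | orders.amt
1 | 6
5 | 1
3 | 8
6 | 70
After ORDER BY (4 rows):
orders.score | orders.amt
5 | 1
1 | 6
3 | 8
6 | 70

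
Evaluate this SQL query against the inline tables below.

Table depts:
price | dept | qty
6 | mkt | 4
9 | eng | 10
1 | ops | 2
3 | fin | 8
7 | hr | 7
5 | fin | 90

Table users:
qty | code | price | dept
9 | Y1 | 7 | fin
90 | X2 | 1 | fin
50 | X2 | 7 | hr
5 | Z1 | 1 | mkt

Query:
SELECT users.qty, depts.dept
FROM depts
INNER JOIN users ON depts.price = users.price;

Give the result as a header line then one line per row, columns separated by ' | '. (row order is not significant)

After JOIN users (4 rows):
depts.price | depts.dept | depts.qty | users.qty | users.code | users.price | users.dept
1 | ops | 2 | 90 | X2 | 1 | fin
1 | ops | 2 | 5 | Z1 | 1 | mkt
7 | hr | 7 | 9 | Y1 | 7 | fin
7 | hr | 7 | 50 | X2 | 7 | hr
After SELECT (4 rows):
users.qty | depts.dept
90 | ops
5 | ops
9 | hr
50 | hr

== RESULT ==
users.qty | depts.dept
90 | ops
5 | ops
9 | hr
50 | hr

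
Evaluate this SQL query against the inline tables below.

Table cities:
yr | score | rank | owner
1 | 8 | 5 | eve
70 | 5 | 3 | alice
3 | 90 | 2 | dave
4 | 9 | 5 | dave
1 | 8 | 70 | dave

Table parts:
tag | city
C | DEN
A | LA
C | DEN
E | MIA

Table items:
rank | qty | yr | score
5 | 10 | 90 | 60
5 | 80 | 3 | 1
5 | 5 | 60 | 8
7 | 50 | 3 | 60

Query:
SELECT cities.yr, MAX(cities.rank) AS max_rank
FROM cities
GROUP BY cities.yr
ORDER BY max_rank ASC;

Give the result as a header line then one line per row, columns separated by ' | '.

After GROUP BY (4 rows):
cities.yr | max_rank
1 | 70
70 | 3
3 | 2
4 | 5
After ORDER BY (4 rows):
cities.yr | max_rank
3 | 2
70 | 3
4 | 5
1 | 70

== RESULT ==
cities.yr | max_rank
3 | 2
70 | 3
4 | 5
1 | 70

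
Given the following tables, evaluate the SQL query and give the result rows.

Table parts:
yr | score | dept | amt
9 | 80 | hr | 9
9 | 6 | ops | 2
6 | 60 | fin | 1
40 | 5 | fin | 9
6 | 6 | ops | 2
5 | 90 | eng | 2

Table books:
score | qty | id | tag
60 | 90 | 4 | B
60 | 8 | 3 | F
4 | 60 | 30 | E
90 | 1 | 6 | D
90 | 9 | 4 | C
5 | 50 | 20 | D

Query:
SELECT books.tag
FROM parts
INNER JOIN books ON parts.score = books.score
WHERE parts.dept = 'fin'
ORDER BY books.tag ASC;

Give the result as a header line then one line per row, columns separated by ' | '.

After JOIN books (5 rows):
parts.yr | parts.score | parts.dept | parts.amt | books.score | books.qty | books.id | books.tag
6 | 60 | fin | 1 | 60 | 90 | 4 | B
6 | 60 | fin | 1 | 60 | 8 | 3 | F
40 | 5 | fin | 9 | 5 | 50 | 20 | D
5 | 90 | eng | 2 | 90 | 1 | 6 | D
5 | 90 | eng | 2 | 90 | 9 | 4 | C
After WHERE (3 rows):
parts.yr | parts.score | parts.dept | parts.amt | books.score | books.qty | books.id | books.tag
6 | 60 | fin | 1 | 60 | 90 | 4 | B
6 | 60 | fin | 1 | 60 | 8 | 3 | F
40 | 5 | fin | 9 | 5 | 50 | 20 | D
After SELECT (3 rows):
books.tag
B
F
D
After ORDER BY (3 rows):
books.tag
B
D
F

== RESULT ==
books.tag
B
D
F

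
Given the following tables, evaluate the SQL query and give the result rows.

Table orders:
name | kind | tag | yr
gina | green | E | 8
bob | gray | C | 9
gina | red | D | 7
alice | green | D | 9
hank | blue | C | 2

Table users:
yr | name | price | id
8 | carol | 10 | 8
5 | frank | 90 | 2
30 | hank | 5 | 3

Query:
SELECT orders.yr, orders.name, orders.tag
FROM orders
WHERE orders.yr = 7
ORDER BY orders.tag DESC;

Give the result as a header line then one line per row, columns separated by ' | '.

== RESULT ==
orders.yr | orders.name | orders.tag
7 | gina | D

Derivation:
After WHERE (1 rows):
orders.name | orders.kind | orders.tag | orders.yr
gina | red | D | 7
After SELECT (1 rows):
orders.yr | orders.name | orders.tag
7 | gina | D
After ORDER BY (1 rows):
orders.yr | orders.name | orders.tag
7 | gina | D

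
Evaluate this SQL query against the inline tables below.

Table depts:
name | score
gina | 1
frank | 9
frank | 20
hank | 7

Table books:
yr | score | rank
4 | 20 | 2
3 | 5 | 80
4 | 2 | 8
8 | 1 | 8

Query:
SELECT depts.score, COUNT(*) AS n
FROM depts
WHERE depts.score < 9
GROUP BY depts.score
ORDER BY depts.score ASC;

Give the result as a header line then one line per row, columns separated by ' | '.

After WHERE (2 rows):
depts.name | depts.score
gina | 1
hank | 7
After GROUP BY (2 rows):
depts.score | n
1 | 1
7 | 1
After ORDER BY (2 rows):
depts.score | n
1 | 1
7 | 1

== RESULT ==
depts.score | n
1 | 1
7 | 1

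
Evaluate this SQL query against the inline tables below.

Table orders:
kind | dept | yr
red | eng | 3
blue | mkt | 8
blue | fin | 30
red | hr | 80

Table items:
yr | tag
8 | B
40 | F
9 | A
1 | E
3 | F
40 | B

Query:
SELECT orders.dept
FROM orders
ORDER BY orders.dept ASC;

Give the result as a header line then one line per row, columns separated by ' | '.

== RESULT ==
orders.dept
eng
fin
hr
mkt

Derivation:
After SELECT (4 rows):
orders.dept
eng
mkt
fin
hr
After ORDER BY (4 rows):
orders.dept
eng
fin
hr
mkt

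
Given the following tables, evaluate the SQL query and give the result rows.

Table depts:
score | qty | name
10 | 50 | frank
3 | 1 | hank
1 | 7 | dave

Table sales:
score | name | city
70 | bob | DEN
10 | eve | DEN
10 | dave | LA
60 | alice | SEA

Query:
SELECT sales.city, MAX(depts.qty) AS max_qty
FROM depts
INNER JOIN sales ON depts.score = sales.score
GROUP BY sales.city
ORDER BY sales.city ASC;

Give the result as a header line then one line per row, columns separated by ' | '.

After JOIN sales (2 rows):
depts.score | depts.qty | depts.name | sales.score | sales.name | sales.city
10 | 50 | frank | 10 | eve | DEN
10 | 50 | frank | 10 | dave | LA
After GROUP BY (2 rows):
sales.city | max_qty
DEN | 50
LA | 50
After ORDER BY (2 rows):
sales.city | max_qty
DEN | 50
LA | 50

== RESULT ==
sales.city | max_qty
DEN | 50
LA | 50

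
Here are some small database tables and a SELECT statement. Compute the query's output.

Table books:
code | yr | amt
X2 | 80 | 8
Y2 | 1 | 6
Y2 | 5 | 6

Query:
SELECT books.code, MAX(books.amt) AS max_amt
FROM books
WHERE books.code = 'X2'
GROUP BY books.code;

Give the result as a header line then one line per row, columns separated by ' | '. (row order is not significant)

== RESULT ==
books.code | max_amt
X2 | 8

Derivation:
After WHERE (1 rows):
books.code | books.yr | books.amt
X2 | 80 | 8
After GROUP BY (1 rows):
books.code | max_amt
X2 | 8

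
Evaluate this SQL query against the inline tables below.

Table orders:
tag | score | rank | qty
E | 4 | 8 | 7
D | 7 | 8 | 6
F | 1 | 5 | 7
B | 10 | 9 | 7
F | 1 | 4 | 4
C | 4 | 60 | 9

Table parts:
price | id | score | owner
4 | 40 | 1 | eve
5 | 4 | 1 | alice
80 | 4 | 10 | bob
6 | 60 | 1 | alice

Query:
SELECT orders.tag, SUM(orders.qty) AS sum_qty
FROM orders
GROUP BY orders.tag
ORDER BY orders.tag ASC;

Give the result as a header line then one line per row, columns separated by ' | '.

After GROUP BY (5 rows):
orders.tag | sum_qty
E | 7
D | 6
F | 11
B | 7
C | 9
After ORDER BY (5 rows):
orders.tag | sum_qty
B | 7
C | 9
D | 6
E | 7
F | 11

== RESULT ==
orders.tag | sum_qty
B | 7
C | 9
D | 6
E | 7
F | 11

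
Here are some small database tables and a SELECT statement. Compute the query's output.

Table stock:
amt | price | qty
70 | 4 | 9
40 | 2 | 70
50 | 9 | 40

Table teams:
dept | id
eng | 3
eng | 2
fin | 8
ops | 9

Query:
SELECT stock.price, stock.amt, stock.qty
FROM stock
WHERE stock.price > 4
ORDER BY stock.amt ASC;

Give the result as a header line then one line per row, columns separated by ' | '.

== RESULT ==
stock.price | stock.amt | stock.qty
9 | 50 | 40

Derivation:
After WHERE (1 rows):
stock.amt | stock.price | stock.qty
50 | 9 | 40
After SELECT (1 rows):
stock.price | stock.amt | stock.qty
9 | 50 | 40
After ORDER BY (1 rows):
stock.price | stock.amt | stock.qty
9 | 50 | 40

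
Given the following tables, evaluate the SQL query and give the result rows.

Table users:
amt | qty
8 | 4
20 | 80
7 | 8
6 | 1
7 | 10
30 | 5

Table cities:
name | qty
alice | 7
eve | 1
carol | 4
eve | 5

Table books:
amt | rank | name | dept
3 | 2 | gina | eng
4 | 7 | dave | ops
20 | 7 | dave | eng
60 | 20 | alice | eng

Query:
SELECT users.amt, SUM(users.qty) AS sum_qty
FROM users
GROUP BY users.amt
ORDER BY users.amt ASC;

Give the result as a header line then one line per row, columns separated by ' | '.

After GROUP BY (5 rows):
users.amt | sum_qty
8 | 4
20 | 80
7 | 18
6 | 1
30 | 5
After ORDER BY (5 rows):
users.amt | sum_qty
6 | 1
7 | 18
8 | 4
20 | 80
30 | 5

== RESULT ==
users.amt | sum_qty
6 | 1
7 | 18
8 | 4
20 | 80
30 | 5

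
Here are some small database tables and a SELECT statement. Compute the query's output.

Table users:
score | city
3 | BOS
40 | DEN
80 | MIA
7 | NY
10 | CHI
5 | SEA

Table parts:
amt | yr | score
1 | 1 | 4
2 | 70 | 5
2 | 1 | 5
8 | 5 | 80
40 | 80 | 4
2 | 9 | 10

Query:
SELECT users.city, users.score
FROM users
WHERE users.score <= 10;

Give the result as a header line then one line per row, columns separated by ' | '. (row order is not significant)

== RESULT ==
users.city | users.score
BOS | 3
NY | 7
CHI | 10
SEA | 5

Derivation:
After WHERE (4 rows):
users.score | users.city
3 | BOS
7 | NY
10 | CHI
5 | SEA
After SELECT (4 rows):
users.city | users.score
BOS | 3
NY | 7
CHI | 10
SEA | 5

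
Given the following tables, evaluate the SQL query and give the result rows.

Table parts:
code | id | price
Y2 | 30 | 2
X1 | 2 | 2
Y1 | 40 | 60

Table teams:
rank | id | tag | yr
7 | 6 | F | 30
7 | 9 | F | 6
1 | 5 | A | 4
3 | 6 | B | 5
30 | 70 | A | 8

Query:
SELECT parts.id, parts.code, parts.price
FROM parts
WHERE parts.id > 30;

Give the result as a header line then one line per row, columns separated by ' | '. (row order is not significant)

== RESULT ==
parts.id | parts.code | parts.price
40 | Y1 | 60

Derivation:
After WHERE (1 rows):
parts.code | parts.id | parts.price
Y1 | 40 | 60
After SELECT (1 rows):
parts.id | parts.code | parts.price
40 | Y1 | 60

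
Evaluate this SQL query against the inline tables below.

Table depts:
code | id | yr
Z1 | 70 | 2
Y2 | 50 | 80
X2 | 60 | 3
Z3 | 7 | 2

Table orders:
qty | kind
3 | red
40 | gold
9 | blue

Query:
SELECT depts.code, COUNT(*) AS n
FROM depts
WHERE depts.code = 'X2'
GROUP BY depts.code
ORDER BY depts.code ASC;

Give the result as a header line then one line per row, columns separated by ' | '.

After WHERE (1 rows):
depts.code | depts.id | depts.yr
X2 | 60 | 3
After GROUP BY (1 rows):
depts.code | n
X2 | 1
After ORDER BY (1 rows):
depts.code | n
X2 | 1

== RESULT ==
depts.code | n
X2 | 1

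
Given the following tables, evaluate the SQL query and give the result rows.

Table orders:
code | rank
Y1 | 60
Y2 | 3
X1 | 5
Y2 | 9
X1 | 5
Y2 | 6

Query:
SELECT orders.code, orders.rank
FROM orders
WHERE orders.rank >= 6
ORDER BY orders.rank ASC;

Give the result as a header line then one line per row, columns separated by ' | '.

After WHERE (3 rows):
orders.code | orders.rank
Y1 | 60
Y2 | 9
Y2 | 6
After SELECT (3 rows):
orders.code | orders.rank
Y1 | 60
Y2 | 9
Y2 | 6
After ORDER BY (3 rows):
orders.code | orders.rank
Y2 | 6
Y2 | 9
Y1 | 60

== RESULT ==
orders.code | orders.rank
Y2 | 6
Y2 | 9
Y1 | 60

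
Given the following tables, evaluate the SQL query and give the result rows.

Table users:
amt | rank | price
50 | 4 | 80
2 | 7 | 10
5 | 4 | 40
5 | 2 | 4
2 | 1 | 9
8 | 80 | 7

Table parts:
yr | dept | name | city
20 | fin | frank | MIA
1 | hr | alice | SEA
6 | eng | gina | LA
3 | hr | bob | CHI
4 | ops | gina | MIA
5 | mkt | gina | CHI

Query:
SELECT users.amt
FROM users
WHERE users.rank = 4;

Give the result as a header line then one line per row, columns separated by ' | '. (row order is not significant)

After WHERE (2 rows):
users.amt | users.rank | users.price
50 | 4 | 80
5 | 4 | 40
After SELECT (2 rows):
users.amt
50
5

== RESULT ==
users.amt
50
5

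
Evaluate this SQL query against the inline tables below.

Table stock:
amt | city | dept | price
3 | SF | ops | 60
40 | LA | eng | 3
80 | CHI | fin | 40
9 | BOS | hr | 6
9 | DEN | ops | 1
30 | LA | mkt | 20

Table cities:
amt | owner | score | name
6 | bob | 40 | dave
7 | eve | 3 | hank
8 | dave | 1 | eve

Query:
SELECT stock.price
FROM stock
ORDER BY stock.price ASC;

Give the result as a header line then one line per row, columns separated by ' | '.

== RESULT ==
stock.price
1
3
6
20
40
60

Derivation:
After SELECT (6 rows):
stock.price
60
3
40
6
1
20
After ORDER BY (6 rows):
stock.price
1
3
6
20
40
60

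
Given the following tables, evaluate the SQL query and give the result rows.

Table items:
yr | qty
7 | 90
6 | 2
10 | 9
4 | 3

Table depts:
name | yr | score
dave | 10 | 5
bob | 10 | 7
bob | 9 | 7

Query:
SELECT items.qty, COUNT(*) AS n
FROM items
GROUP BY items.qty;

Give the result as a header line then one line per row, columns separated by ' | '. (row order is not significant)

== RESULT ==
items.qty | n
90 | 1
2 | 1
9 | 1
3 | 1

Derivation:
After GROUP BY (4 rows):
items.qty | n
90 | 1
2 | 1
9 | 1
3 | 1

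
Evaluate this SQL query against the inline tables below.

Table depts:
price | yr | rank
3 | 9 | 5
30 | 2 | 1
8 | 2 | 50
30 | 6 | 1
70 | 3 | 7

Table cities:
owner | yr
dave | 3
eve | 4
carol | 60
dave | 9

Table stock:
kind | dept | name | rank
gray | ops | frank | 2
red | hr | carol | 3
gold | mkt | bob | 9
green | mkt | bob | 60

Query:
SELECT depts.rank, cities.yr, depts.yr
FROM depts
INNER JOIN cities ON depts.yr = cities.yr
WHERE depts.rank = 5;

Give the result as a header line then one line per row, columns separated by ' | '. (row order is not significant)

After JOIN cities (2 rows):
depts.price | depts.yr | depts.rank | cities.owner | cities.yr
3 | 9 | 5 | dave | 9
70 | 3 | 7 | dave | 3
After WHERE (1 rows):
depts.price | depts.yr | depts.rank | cities.owner | cities.yr
3 | 9 | 5 | dave | 9
After SELECT (1 rows):
depts.rank | cities.yr | depts.yr
5 | 9 | 9

== RESULT ==
depts.rank | cities.yr | depts.yr
5 | 9 | 9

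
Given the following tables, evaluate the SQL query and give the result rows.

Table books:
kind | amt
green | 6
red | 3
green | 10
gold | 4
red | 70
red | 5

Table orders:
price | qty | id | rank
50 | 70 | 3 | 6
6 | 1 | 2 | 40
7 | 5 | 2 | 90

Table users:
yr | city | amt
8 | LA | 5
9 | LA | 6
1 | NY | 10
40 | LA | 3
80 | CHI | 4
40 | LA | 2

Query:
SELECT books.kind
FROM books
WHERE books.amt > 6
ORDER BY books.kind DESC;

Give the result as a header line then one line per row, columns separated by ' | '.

After WHERE (2 rows):
books.kind | books.amt
green | 10
red | 70
After SELECT (2 rows):
books.kind
green
red
After ORDER BY (2 rows):
books.kind
red
green

== RESULT ==
books.kind
red
green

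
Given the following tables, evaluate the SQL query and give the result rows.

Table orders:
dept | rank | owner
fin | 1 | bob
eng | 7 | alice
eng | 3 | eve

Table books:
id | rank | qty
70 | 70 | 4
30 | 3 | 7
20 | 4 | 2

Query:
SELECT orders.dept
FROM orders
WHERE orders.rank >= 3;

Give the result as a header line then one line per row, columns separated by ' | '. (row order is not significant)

== RESULT ==
orders.dept
eng
eng

Derivation:
After WHERE (2 rows):
orders.dept | orders.rank | orders.owner
eng | 7 | alice
eng | 3 | eve
After SELECT (2 rows):
orders.dept
eng
eng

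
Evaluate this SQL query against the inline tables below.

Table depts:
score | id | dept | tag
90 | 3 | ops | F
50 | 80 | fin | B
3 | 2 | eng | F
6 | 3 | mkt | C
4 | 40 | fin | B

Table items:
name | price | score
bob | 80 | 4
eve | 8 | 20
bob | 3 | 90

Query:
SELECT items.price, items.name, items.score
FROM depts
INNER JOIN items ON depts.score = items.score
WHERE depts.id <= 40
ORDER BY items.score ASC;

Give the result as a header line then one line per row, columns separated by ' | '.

== RESULT ==
items.price | items.name | items.score
80 | bob | 4
3 | bob | 90

Derivation:
After JOIN items (2 rows):
depts.score | depts.id | depts.dept | depts.tag | items.name | items.price | items.score
90 | 3 | ops | F | bob | 3 | 90
4 | 40 | fin | B | bob | 80 | 4
After WHERE (2 rows):
depts.score | depts.id | depts.dept | depts.tag | items.name | items.price | items.score
90 | 3 | ops | F | bob | 3 | 90
4 | 40 | fin | B | bob | 80 | 4
After SELECT (2 rows):
items.price | items.name | items.score
3 | bob | 90
80 | bob | 4
After ORDER BY (2 rows):
items.price | items.name | items.score
80 | bob | 4
3 | bob | 90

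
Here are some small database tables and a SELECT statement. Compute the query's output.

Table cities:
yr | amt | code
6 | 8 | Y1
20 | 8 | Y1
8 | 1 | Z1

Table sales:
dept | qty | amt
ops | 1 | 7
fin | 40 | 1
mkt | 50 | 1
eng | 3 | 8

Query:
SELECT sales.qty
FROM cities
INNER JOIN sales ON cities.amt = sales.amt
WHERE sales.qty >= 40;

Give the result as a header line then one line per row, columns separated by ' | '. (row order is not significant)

== RESULT ==
sales.qty
40
50

Derivation:
After JOIN sales (4 rows):
cities.yr | cities.amt | cities.code | sales.dept | sales.qty | sales.amt
6 | 8 | Y1 | eng | 3 | 8
20 | 8 | Y1 | eng | 3 | 8
8 | 1 | Z1 | fin | 40 | 1
8 | 1 | Z1 | mkt | 50 | 1
After WHERE (2 rows):
cities.yr | cities.amt | cities.code | sales.dept | sales.qty | sales.amt
8 | 1 | Z1 | fin | 40 | 1
8 | 1 | Z1 | mkt | 50 | 1
After SELECT (2 rows):
sales.qty
40
50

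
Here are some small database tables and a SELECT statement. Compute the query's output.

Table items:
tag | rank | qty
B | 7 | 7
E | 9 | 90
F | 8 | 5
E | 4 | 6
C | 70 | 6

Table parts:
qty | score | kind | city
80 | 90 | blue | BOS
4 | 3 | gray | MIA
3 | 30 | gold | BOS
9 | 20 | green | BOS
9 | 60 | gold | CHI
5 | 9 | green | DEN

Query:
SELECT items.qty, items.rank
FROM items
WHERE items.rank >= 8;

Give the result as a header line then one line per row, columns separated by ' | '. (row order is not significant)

After WHERE (3 rows):
items.tag | items.rank | items.qty
E | 9 | 90
F | 8 | 5
C | 70 | 6
After SELECT (3 rows):
items.qty | items.rank
90 | 9
5 | 8
6 | 70

== RESULT ==
items.qty | items.rank
90 | 9
5 | 8
6 | 70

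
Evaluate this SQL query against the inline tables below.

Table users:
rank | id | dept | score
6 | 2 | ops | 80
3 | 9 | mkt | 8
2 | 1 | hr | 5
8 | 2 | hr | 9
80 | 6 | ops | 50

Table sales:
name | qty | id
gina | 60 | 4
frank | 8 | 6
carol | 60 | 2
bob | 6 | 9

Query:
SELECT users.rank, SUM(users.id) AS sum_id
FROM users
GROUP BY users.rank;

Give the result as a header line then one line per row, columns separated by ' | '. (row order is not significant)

After GROUP BY (5 rows):
users.rank | sum_id
6 | 2
3 | 9
2 | 1
8 | 2
80 | 6

== RESULT ==
users.rank | sum_id
6 | 2
3 | 9
2 | 1
8 | 2
80 | 6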